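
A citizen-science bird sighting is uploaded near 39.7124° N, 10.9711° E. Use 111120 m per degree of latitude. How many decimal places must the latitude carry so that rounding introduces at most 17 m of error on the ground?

4

One degree of latitude covers 111120 m.
With N decimal places the half-ulp bound is 0.5·10⁻ᴺ°, or 0.5·10⁻ᴺ × 111120 m on the ground.
Setting 55560 × 10⁻ᴺ ≤ 17 gives 10ᴺ ≥ 3268, i.e. N ≥ 3.51.
So 4 decimal places suffice (5.56 m); 3 would allow up to 55.6 m.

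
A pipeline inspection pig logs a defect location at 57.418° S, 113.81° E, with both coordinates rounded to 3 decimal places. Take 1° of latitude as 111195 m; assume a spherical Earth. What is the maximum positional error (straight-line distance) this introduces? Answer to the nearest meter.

63 meters

Rounding to 3 decimal places leaves each coordinate within ±0.0005° of the true value.
N–S: 0.0005° × 111195 m/° = 55.5975 m.
East–west component at 57.418°: 0.0005° × 111195 × cos 57.418° ≈ 0.0005 × 59879.2 ≈ 29.9396 m.
Combining orthogonally: (55.5975² + 29.9396²)^½ ≈ 63.1463 m.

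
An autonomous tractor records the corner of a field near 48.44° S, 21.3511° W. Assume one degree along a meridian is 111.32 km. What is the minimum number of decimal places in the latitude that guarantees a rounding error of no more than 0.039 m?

7 decimal places

One degree of latitude covers 111320 m.
With N decimal places the half-ulp bound is 0.5·10⁻ᴺ°, or 0.5·10⁻ᴺ × 111320 m on the ground.
Setting 55660 × 10⁻ᴺ ≤ 0.039 gives 10ᴺ ≥ 1.427e+06, i.e. N ≥ 6.15.
At 6 places the error can reach 0.0557 m, but 7 places keeps it to 0.00557 m.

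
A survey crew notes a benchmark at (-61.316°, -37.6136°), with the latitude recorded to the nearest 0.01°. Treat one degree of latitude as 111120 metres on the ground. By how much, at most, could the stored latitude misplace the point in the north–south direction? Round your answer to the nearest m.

556 m

Rounding to 2 decimal places leaves the latitude within ±0.005° of the true value.
So the N–S error is at most 0.005 × 111120 = 555.6 m.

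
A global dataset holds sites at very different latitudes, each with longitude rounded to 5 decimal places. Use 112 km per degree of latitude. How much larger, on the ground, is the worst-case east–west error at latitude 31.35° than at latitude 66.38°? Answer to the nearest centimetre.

Rounding to 5 decimal places leaves the longitude within ±5e-06° of the true value.
Error at 31.35° = 5e-06° × 112000 × cos 31.35° ≈ 0.56 × 0.8540 = 0.47824 m.
Error at 66.38° = 5e-06° × 112000 × cos 66.38° ≈ 0.56 × 0.4007 = 0.22437 m.
Difference: 0.47824 − 0.22437 = 0.25387 m.
That is 0.253868 m = 25.387 cm.

25 centimetres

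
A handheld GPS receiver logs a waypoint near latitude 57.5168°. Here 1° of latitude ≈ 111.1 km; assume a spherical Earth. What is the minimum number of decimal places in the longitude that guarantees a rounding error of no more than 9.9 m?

4 decimal places

At 57.5168° one degree of longitude covers 111100 × cos 57.5168° ≈ 111100 × 0.5371 ≈ 59666.5 m.
N decimal places → at most half a unit in the last place, 0.5 × 10⁻ᴺ° = 59666.5/2 × 10⁻ᴺ m.
Need 0.5 × 59666.5 × 10⁻ᴺ ≤ 9.9 → 10⁻ᴺ ≤ 3.318e-04, so N ≥ 3.48.
So 4 decimal places suffice (2.98 m); 3 would allow up to 29.8 m.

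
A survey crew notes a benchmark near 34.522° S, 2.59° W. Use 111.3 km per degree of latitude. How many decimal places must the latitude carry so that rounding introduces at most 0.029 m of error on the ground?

One degree of latitude covers 111300 m.
N decimal places → at most half a unit in the last place, 0.5 × 10⁻ᴺ° = 111300/2 × 10⁻ᴺ m.
Setting 55650 × 10⁻ᴺ ≤ 0.029 gives 10ᴺ ≥ 1.919e+06, i.e. N ≥ 6.28.
At 6 places the error can reach 0.0556 m, but 7 places keeps it to 0.00556 m.

7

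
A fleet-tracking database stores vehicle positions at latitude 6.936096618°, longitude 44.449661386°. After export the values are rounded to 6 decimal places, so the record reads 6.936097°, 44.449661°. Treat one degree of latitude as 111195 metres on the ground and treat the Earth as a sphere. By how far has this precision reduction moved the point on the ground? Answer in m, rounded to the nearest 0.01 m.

0.06 m

Δlat = 6.936096618 − 6.936097 = -0.000000382°; Δlon = 44.449661386 − 44.449661 = +0.000000386°.
N–S: -0.000000382° × 111195 m/° = -0.0424765 m.
E–W at 6.9361°: 0.000000386° × 111195 × cos 6.9361° = 0.000000386 × 111195 × 0.9927 ≈ 0.0426071 m.
Distance: √(0.0424765² + 0.0426071²) ≈ 0.0601633 m.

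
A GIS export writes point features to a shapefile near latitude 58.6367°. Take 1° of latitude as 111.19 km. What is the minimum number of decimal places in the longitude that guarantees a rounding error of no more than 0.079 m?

6 decimal places

At 58.6367° one degree of longitude covers 111190 × cos 58.6367° ≈ 111190 × 0.5205 ≈ 57870.3 m.
N decimal places → at most half a unit in the last place, 0.5 × 10⁻ᴺ° = 57870.3/2 × 10⁻ᴺ m.
Setting 28935.1 × 10⁻ᴺ ≤ 0.079 gives 10ᴺ ≥ 3.663e+05, i.e. N ≥ 5.56.
At 5 places the error can reach 0.289 m, but 6 places keeps it to 0.0289 m.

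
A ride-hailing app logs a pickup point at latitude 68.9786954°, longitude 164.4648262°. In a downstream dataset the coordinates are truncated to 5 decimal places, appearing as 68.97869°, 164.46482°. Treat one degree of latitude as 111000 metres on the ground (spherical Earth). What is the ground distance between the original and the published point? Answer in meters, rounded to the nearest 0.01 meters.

0.65 meters

Δlat = 68.9786954 − 68.97869 = +0.0000054°; Δlon = 164.4648262 − 164.46482 = +0.0000062°.
North–south shift: 0.0000054 × 111000 = 0.5994 m.
East–west at this latitude: 0.0000062° × 111000 × cos 68.9787° ≈ 0.0000062 × 39817.4 = 0.246868 m.
Distance: √(0.5994² + 0.246868²) ≈ 0.648247 m.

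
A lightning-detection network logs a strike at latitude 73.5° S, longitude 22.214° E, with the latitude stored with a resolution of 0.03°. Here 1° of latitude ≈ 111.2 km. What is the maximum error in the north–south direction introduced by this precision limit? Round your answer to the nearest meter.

1668 meters

With a 0.03° grid the true value lies within half a step, ±0.03°/2 = ±0.015°, of the stored one.
So the N–S error is at most 0.015 × 111200 = 1668 m.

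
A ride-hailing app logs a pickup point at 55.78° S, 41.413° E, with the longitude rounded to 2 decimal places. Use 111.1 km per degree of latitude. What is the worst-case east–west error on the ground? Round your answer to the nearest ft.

1025 ft

Rounding to 2 decimal places leaves the longitude within ±0.005° of the true value.
Parallels shrink by cos φ, so at 55.78° a degree of longitude is 111100 × 0.5624 ≈ 62479.5 m.
So at most 0.005° × 62479.5 ≈ 312.398 m east–west.
In feet: 312.398 m ÷ 0.3048 ≈ 1024.9 ft.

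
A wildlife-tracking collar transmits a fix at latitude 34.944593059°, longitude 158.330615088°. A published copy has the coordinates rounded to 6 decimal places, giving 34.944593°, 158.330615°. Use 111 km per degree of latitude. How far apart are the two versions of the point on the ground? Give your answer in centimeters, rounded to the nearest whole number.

The latitude changed by +0.000000059° and the longitude by +0.000000088°.
North–south shift: 0.000000059 × 111000 = 0.006549 m.
E–W at 34.9446°: 0.000000088° × 111000 × cos 34.9446° = 0.000000088 × 111000 × 0.8197 ≈ 0.00800689 m.
Combined displacement = (0.006549² + 0.00800689²)^½ ≈ 0.0103441 m.
That is 0.0103441 m = 1.0344 cm.

1 centimeters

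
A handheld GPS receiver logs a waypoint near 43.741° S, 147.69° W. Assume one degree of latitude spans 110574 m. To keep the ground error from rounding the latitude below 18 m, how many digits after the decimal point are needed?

One degree of latitude covers 110574 m.
Rounding to N decimal places gives at most 0.5 × 10⁻ᴺ degrees of error, i.e. 0.5 × 10⁻ᴺ × 110574 m.
Need 0.5 × 110574 × 10⁻ᴺ ≤ 18 → 10⁻ᴺ ≤ 3.256e-04, so N ≥ 3.49.
N = 3 would give 55.3 m (too coarse); N = 4 gives 5.53 m ≤ 18 m.

4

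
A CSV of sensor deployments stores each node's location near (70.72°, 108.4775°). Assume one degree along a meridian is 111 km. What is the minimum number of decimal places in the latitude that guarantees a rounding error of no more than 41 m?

One degree of latitude covers 111000 m.
N decimal places → at most half a unit in the last place, 0.5 × 10⁻ᴺ° = 111000/2 × 10⁻ᴺ m.
Setting 55500 × 10⁻ᴺ ≤ 41 gives 10ᴺ ≥ 1354, i.e. N ≥ 3.13.
At 3 places the error can reach 55.5 m, but 4 places keeps it to 5.55 m.

4 decimal places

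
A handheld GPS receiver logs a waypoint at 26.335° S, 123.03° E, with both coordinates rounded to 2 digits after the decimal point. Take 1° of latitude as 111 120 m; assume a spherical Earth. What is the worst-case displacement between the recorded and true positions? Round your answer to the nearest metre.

746 metres

Rounding to 2 decimal places leaves each coordinate within ±0.005° of the true value.
N–S: 0.005° × 111120 m/° = 555.6 m.
E–W at 26.335°: 0.005° × 111120 × cos 26.335° = 0.005 × 111120 × 0.8962 ≈ 497.937 m.
Combining orthogonally: (555.6² + 497.937²)^½ ≈ 746.078 m.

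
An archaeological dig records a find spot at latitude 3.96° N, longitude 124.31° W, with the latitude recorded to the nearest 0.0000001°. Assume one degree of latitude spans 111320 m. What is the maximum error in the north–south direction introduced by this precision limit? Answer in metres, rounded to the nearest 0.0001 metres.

Rounding to 7 decimal places leaves the latitude within ±5e-08° of the true value.
North–south distance: 5e-08° × 111320 m/° = 0.005566 m.

0.0056 metres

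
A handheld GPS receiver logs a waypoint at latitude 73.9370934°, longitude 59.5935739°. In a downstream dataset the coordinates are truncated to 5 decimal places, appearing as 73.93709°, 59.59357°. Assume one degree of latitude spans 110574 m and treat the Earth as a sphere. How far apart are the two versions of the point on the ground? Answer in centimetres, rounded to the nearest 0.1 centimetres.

Δlat = 73.9370934 − 73.93709 = +0.0000034°; Δlon = 59.5935739 − 59.59357 = +0.0000039°.
North–south shift: 0.0000034 × 110574 = 0.375952 m.
E–W at 73.9371°: 0.0000039° × 110574 × cos 73.9371° = 0.0000039 × 110574 × 0.2767 ≈ 0.119321 m.
Combined displacement = (0.375952² + 0.119321²)^½ ≈ 0.394433 m.
That is 0.394433 m = 39.443 cm.

39.4 centimetres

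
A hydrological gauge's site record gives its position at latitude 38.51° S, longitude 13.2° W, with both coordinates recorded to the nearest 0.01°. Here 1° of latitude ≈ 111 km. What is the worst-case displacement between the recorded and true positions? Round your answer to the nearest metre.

Rounding to 2 decimal places leaves each coordinate within ±0.005° of the true value.
North–south component: 0.005° × 111000 = 555 m.
Longitude error → 0.005 × 111000 × cos 38.51° = 0.005 × 111000 × 0.7825 ≈ 434.287 m.
Combining orthogonally: (555² + 434.287²)^½ ≈ 704.72 m.

705 metres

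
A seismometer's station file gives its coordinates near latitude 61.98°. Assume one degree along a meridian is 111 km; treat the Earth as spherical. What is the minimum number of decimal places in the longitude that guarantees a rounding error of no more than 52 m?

At 61.98° one degree of longitude covers 111000 × cos 61.98° ≈ 111000 × 0.4698 ≈ 52145.6 m.
Rounding to N decimal places gives at most 0.5 × 10⁻ᴺ degrees of error, i.e. 0.5 × 10⁻ᴺ × 52145.6 m.
Setting 26072.8 × 10⁻ᴺ ≤ 52 gives 10ᴺ ≥ 501.4, i.e. N ≥ 2.70.
N = 2 would give 261 m (too coarse); N = 3 gives 26.1 m ≤ 52 m.

3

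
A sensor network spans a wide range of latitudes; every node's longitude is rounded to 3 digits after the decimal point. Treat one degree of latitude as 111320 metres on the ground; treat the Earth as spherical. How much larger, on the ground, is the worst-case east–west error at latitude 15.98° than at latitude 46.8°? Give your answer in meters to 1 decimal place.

15.4 meters

Rounding to 3 decimal places leaves the longitude within ±0.0005° of the true value.
At 15.98°: 0.0005° × 111320 × cos 15.98° = 0.0005 × 111320 × 0.9614 ≈ 53.509 m.
At 46.8°: 0.0005° × 111320 × cos 46.8° = 0.0005 × 111320 × 0.6845 ≈ 38.102 m.
So the lower-latitude error exceeds the higher by 53.509 − 38.102 = 15.407 m.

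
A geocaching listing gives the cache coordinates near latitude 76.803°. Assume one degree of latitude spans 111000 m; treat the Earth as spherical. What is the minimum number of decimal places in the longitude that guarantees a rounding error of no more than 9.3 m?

4

At 76.803° one degree of longitude covers 111000 × cos 76.803° ≈ 111000 × 0.2283 ≈ 25341.3 m.
Rounding to N decimal places gives at most 0.5 × 10⁻ᴺ degrees of error, i.e. 0.5 × 10⁻ᴺ × 25341.3 m.
Need 0.5 × 25341.3 × 10⁻ᴺ ≤ 9.3 → 10⁻ᴺ ≤ 7.340e-04, so N ≥ 3.13.
N = 3 would give 12.7 m (too coarse); N = 4 gives 1.27 m ≤ 9.3 m.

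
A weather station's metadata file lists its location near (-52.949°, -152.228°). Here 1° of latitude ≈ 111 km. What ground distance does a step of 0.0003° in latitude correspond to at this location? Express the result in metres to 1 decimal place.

Along a meridian 0.0003° is 0.0003 × 111000 = 33.3 m.

33.3 metres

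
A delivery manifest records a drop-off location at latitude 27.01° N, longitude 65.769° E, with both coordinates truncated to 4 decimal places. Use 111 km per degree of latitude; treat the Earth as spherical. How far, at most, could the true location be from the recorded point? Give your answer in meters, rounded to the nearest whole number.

15 meters

Truncating at 4 decimal places can drop up to a full unit in the last place, so each coordinate may be off by as much as 0.0001°.
Latitude error → 0.0001 × 111000 = 11.1 m along the meridian.
Longitude error → 0.0001 × 111000 × cos 27.01° = 0.0001 × 111000 × 0.8909 ≈ 9.88929 m.
The two errors are perpendicular, so the maximum displacement is √(11.1² + 9.88929²) ≈ 14.8663 m.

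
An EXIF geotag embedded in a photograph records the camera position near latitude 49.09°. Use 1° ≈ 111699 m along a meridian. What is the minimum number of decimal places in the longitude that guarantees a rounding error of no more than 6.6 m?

At 49.09° one degree of longitude covers 111699 × cos 49.09° ≈ 111699 × 0.6549 ≈ 73148.6 m.
N decimal places → at most half a unit in the last place, 0.5 × 10⁻ᴺ° = 73148.6/2 × 10⁻ᴺ m.
Setting 36574.3 × 10⁻ᴺ ≤ 6.6 gives 10ᴺ ≥ 5542, i.e. N ≥ 3.74.
At 3 places the error can reach 36.6 m, but 4 places keeps it to 3.66 m.

4 decimal places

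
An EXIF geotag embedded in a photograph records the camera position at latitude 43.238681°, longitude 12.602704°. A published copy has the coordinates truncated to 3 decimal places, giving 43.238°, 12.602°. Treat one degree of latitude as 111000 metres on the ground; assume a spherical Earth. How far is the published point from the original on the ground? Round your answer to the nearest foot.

The latitude changed by +0.000681° and the longitude by +0.000704°.
N–S: 0.000681° × 111000 m/° = 75.591 m.
E–W at 43.238°: 0.000704° × 111000 × cos 43.238° = 0.000704 × 111000 × 0.7285 ≈ 56.929 m.
Distance: √(75.591² + 56.929²) ≈ 94.6304 m.
In feet: 94.6304 m ÷ 0.3048 ≈ 310.47 ft.

310 feet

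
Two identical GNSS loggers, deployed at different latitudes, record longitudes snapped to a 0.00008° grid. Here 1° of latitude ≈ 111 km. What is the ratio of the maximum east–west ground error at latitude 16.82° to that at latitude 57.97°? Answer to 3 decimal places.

With a 0.00008° grid the true value lies within half a step, ±0.00008°/2 = ±4e-05°, of the stored one.
Error at 16.82° = 4e-05° × 111000 × cos 16.82° ≈ 4.44 × 0.9572 = 4.2501 m.
At 57.97°: 4e-05° × 111000 × cos 57.97° = 4e-05 × 111000 × 0.5304 ≈ 2.3548 m.
The ratio reduces to cos 16.82° / cos 57.97° = 0.9572/0.5304 ≈ 1.8048.

1.805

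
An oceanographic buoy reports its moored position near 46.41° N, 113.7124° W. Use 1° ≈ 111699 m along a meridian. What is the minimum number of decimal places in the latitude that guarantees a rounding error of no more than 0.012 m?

7

One degree of latitude covers 111699 m.
N decimal places → at most half a unit in the last place, 0.5 × 10⁻ᴺ° = 111699/2 × 10⁻ᴺ m.
Setting 55849.5 × 10⁻ᴺ ≤ 0.012 gives 10ᴺ ≥ 4.654e+06, i.e. N ≥ 6.67.
N = 6 would give 0.0558 m (too coarse); N = 7 gives 0.00558 m ≤ 0.012 m.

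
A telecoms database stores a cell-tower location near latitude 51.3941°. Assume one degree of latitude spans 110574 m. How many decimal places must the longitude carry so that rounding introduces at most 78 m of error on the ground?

At 51.3941° one degree of longitude covers 110574 × cos 51.3941° ≈ 110574 × 0.6240 ≈ 68993.8 m.
N decimal places → at most half a unit in the last place, 0.5 × 10⁻ᴺ° = 68993.8/2 × 10⁻ᴺ m.
Setting 34496.9 × 10⁻ᴺ ≤ 78 gives 10ᴺ ≥ 442.3, i.e. N ≥ 2.65.
At 2 places the error can reach 345 m, but 3 places keeps it to 34.5 m.

3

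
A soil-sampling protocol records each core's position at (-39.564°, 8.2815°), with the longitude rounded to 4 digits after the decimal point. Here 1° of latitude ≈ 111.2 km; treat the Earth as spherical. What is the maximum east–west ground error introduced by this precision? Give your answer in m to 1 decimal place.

Rounding to 4 decimal places leaves the longitude within ±5e-05° of the true value.
At latitude 39.564° a degree of longitude spans 111200 m × cos 39.564° = 111200 × 0.7709 ≈ 85725.6 m.
So at most 5e-05° × 85725.6 ≈ 4.28628 m east–west.

4.3 m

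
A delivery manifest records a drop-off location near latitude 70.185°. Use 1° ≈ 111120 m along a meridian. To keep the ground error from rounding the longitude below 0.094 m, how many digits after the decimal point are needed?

At 70.185° one degree of longitude covers 111120 × cos 70.185° ≈ 111120 × 0.3390 ≈ 37667.9 m.
With N decimal places the half-ulp bound is 0.5·10⁻ᴺ°, or 0.5·10⁻ᴺ × 37667.9 m on the ground.
Setting 18834 × 10⁻ᴺ ≤ 0.094 gives 10ᴺ ≥ 2.004e+05, i.e. N ≥ 5.30.
N = 5 would give 0.188 m (too coarse); N = 6 gives 0.0188 m ≤ 0.094 m.

6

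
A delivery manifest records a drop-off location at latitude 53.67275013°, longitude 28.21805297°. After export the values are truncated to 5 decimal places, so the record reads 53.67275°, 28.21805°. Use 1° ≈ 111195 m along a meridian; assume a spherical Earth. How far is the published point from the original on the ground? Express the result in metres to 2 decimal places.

Δlat = 53.67275013 − 53.67275 = +0.00000013°; Δlon = 28.21805297 − 28.21805 = +0.00000297°.
N–S: 0.00000013° × 111195 m/° = 0.0144553 m.
E–W at 53.6728°: 0.00000297° × 111195 × cos 53.6728° = 0.00000297 × 111195 × 0.5924 ≈ 0.195638 m.
Hypotenuse of the two orthogonal shifts: √(0.0144553² + 0.195638²) = 0.196172 m.

0.20 metres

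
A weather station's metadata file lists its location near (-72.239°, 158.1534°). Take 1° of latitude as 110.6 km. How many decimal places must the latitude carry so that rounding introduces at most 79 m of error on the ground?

One degree of latitude covers 110600 m.
With N decimal places the half-ulp bound is 0.5·10⁻ᴺ°, or 0.5·10⁻ᴺ × 110600 m on the ground.
Setting 55300 × 10⁻ᴺ ≤ 79 gives 10ᴺ ≥ 700, i.e. N ≥ 2.85.
So 3 decimal places suffice (55.3 m); 2 would allow up to 553 m.

3 decimal places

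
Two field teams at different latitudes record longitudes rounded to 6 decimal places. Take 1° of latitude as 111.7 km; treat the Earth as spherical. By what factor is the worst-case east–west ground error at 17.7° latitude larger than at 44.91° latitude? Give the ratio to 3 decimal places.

1.345

Rounding to 6 decimal places leaves the longitude within ±5e-07° of the true value.
At 17.7°: 5e-07° × 111700 × cos 17.7° = 5e-07 × 111700 × 0.9527 ≈ 0.053206 m.
Error at 44.91° = 5e-07° × 111700 × cos 44.91° ≈ 0.05585 × 0.7082 = 0.039554 m.
The ratio reduces to cos 17.7° / cos 44.91° = 0.9527/0.7082 ≈ 1.3452.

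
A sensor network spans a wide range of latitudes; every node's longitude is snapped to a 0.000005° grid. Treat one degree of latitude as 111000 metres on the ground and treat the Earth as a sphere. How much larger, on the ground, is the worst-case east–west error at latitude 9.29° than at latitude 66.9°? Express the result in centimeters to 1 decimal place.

16.5 centimeters

With a 0.000005° grid the true value lies within half a step, ±0.000005°/2 = ±2.5e-06°, of the stored one.
Error at 9.29° = 2.5e-06° × 111000 × cos 9.29° ≈ 0.2775 × 0.9869 = 0.27386 m.
At 66.9°: 2.5e-06° × 111000 × cos 66.9° = 2.5e-06 × 111000 × 0.3923 ≈ 0.10887 m.
So the lower-latitude error exceeds the higher by 0.27386 − 0.10887 = 0.16499 m.
That is 0.164987 m = 16.499 cm.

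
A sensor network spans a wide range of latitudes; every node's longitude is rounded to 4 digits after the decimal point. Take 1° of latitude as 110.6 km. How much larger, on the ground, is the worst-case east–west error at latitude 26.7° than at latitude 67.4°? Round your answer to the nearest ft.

Rounding to 4 decimal places leaves the longitude within ±5e-05° of the true value.
Error at 26.7° = 5e-05° × 110600 × cos 26.7° ≈ 5.53 × 0.8934 = 4.9403 m.
Error at 67.4° = 5e-05° × 110600 × cos 67.4° ≈ 5.53 × 0.3843 = 2.1252 m.
So the lower-latitude error exceeds the higher by 4.9403 − 2.1252 = 2.8152 m.
In feet: 2.81519 m ÷ 0.3048 ≈ 9.2362 ft.

9 ft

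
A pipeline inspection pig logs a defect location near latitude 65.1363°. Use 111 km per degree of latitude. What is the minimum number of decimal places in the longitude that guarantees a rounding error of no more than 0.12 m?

At 65.1363° one degree of longitude covers 111000 × cos 65.1363° ≈ 111000 × 0.4205 ≈ 46671.2 m.
N decimal places → at most half a unit in the last place, 0.5 × 10⁻ᴺ° = 46671.2/2 × 10⁻ᴺ m.
Need 0.5 × 46671.2 × 10⁻ᴺ ≤ 0.12 → 10⁻ᴺ ≤ 5.142e-06, so N ≥ 5.29.
At 5 places the error can reach 0.233 m, but 6 places keeps it to 0.0233 m.

6 decimal places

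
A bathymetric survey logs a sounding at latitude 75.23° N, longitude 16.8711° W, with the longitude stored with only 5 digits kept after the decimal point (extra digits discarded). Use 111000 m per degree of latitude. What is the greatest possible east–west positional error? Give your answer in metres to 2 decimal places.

Truncating at 5 decimal places can drop up to a full unit in the last place, so the longitude may be off by as much as 1e-05°.
Parallels shrink by cos φ, so at 75.23° a degree of longitude is 111000 × 0.2549 ≈ 28298.3 m.
East–west error: 1e-05° × 28298.3 m/° ≈ 0.282983 m.

0.28 metres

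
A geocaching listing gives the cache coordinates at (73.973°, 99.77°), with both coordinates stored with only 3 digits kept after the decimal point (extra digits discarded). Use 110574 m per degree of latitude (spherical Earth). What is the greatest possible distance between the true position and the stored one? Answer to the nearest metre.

Truncating at 3 decimal places can drop up to a full unit in the last place, so each coordinate may be off by as much as 0.001°.
N–S: 0.001° × 110574 m/° = 110.574 m.
East–west component at 73.973°: 0.001° × 110574 × cos 73.973° ≈ 0.001 × 30528.4 ≈ 30.5284 m.
Worst case both components are at the extreme and orthogonal: √(110.574² + 30.5284²) ≈ 114.711 m.

115 metres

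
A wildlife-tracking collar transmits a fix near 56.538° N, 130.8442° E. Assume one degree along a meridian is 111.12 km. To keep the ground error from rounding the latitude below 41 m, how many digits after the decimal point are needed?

One degree of latitude covers 111120 m.
N decimal places → at most half a unit in the last place, 0.5 × 10⁻ᴺ° = 111120/2 × 10⁻ᴺ m.
Need 0.5 × 111120 × 10⁻ᴺ ≤ 41 → 10⁻ᴺ ≤ 7.379e-04, so N ≥ 3.13.
N = 3 would give 55.6 m (too coarse); N = 4 gives 5.56 m ≤ 41 m.

4 decimal places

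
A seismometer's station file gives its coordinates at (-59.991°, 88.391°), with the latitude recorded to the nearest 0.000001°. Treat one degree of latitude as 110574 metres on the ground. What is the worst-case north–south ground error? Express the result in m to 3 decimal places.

0.055 m

Rounding to 6 decimal places leaves the latitude within ±5e-07° of the true value.
So the N–S error is at most 5e-07 × 110574 = 0.055287 m.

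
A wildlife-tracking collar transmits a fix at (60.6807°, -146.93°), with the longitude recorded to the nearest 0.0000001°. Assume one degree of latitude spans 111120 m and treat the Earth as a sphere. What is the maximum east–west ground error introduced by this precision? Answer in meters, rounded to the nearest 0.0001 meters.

Rounding to 7 decimal places leaves the longitude within ±5e-08° of the true value.
One degree of longitude at 60.6807° is 111120 × cos 60.6807° ≈ 111120 × 0.4897 = 54412.8 m.
East–west error: 5e-08° × 54412.8 m/° ≈ 0.00272064 m.

0.0027 meters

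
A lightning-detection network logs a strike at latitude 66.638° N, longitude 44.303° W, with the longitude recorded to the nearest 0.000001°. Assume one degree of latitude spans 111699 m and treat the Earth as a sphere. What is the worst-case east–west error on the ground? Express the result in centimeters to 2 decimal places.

2.21 centimeters

Rounding to 6 decimal places leaves the longitude within ±5e-07° of the true value.
One degree of longitude at 66.638° is 111699 × cos 66.638° ≈ 111699 × 0.3965 = 44293 m.
So at most 5e-07° × 44293 ≈ 0.0221465 m east–west.
That is 0.0221465 m = 2.2147 cm.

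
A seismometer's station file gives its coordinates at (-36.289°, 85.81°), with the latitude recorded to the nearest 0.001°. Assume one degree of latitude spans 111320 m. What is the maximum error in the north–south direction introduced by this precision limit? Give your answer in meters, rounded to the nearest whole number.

Rounding to 3 decimal places leaves the latitude within ±0.0005° of the true value.
North–south distance: 0.0005° × 111320 m/° = 55.66 m.

56 meters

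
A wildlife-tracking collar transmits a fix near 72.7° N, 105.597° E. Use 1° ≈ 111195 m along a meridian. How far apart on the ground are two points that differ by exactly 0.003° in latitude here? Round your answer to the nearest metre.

334 metres

Along a meridian 0.003° is 0.003 × 111195 = 333.585 m.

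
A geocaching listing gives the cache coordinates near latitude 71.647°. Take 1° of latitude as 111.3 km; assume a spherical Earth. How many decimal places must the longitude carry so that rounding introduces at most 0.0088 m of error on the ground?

At 71.647° one degree of longitude covers 111300 × cos 71.647° ≈ 111300 × 0.3149 ≈ 35045.1 m.
N decimal places → at most half a unit in the last place, 0.5 × 10⁻ᴺ° = 35045.1/2 × 10⁻ᴺ m.
Setting 17522.5 × 10⁻ᴺ ≤ 0.0088 gives 10ᴺ ≥ 1.991e+06, i.e. N ≥ 6.30.
So 7 decimal places suffice (0.00175 m); 6 would allow up to 0.0175 m.

7 decimal places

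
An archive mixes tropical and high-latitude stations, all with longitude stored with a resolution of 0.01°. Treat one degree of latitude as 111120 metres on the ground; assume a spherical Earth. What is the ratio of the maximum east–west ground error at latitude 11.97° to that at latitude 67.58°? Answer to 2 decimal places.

With a 0.01° grid the true value lies within half a step, ±0.01°/2 = ±0.005°, of the stored one.
At 11.97°: 0.005° × 111120 × cos 11.97° = 0.005 × 111120 × 0.9783 ≈ 543.52 m.
At 67.58°: 0.005° × 111120 × cos 67.58° = 0.005 × 111120 × 0.3814 ≈ 211.9 m.
Ratio: 543.52 / 211.9 = cos 11.97° / cos 67.58° ≈ 2.5650.

2.56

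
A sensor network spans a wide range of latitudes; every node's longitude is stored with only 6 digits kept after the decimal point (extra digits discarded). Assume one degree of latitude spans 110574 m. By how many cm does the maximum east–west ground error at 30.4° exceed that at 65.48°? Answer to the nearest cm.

Truncating at 6 decimal places can drop up to a full unit in the last place, so the longitude may be off by as much as 1e-06°.
At 30.4°: 1e-06° × 110574 × cos 30.4° = 1e-06 × 110574 × 0.8625 ≈ 0.095372 m.
Error at 65.48° = 1e-06° × 110574 × cos 65.48° ≈ 0.11057 × 0.4150 = 0.045889 m.
So the lower-latitude error exceeds the higher by 0.095372 − 0.045889 = 0.049482 m.
That is 0.0494822 m = 4.9482 cm.

5 cm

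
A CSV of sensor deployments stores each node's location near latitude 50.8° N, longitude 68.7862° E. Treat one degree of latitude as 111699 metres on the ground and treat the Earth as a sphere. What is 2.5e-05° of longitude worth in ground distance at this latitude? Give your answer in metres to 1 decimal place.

1.8 metres

One degree of longitude here spans 111699 × cos 50.8° = 111699 × 0.6320 ≈ 70597 m; 2.5e-05° of that is 1.76493 m.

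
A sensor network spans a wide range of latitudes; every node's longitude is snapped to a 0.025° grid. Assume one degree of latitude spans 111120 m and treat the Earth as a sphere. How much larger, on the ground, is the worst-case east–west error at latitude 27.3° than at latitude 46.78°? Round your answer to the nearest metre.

With a 0.025° grid the true value lies within half a step, ±0.025°/2 = ±0.0125°, of the stored one.
Error at 27.3° = 0.0125° × 111120 × cos 27.3° ≈ 1389 × 0.8886 = 1234.3 m.
At 46.78°: 0.0125° × 111120 × cos 46.78° = 0.0125 × 111120 × 0.6848 ≈ 951.19 m.
So the lower-latitude error exceeds the higher by 1234.3 − 951.19 = 283.1 m.

283 metres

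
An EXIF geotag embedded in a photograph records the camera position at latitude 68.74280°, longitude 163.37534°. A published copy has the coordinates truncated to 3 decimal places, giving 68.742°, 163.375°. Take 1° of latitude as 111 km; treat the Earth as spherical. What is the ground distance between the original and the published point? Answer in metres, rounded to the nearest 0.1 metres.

89.8 metres

The latitude changed by +0.00080° and the longitude by +0.00034°.
North–south shift: 0.00080 × 111000 = 88.8 m.
East–west at this latitude: 0.00034° × 111000 × cos 68.742° ≈ 0.00034 × 40245.1 = 13.6833 m.
Hypotenuse of the two orthogonal shifts: √(88.8² + 13.6833²) = 89.8481 m.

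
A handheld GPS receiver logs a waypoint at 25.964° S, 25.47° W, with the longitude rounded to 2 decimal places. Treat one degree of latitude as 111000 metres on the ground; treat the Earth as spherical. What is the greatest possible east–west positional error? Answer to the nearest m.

Rounding to 2 decimal places leaves the longitude within ±0.005° of the true value.
At latitude 25.964° a degree of longitude spans 111000 m × cos 25.964° = 111000 × 0.8991 ≈ 99796.7 m.
So at most 0.005° × 99796.7 ≈ 498.983 m east–west.

499 m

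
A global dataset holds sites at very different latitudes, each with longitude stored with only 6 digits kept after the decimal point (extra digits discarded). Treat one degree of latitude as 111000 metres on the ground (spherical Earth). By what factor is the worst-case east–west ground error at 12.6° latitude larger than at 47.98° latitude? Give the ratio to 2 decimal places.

Truncating at 6 decimal places can drop up to a full unit in the last place, so the longitude may be off by as much as 1e-06°.
At 12.6°: 1e-06° × 111000 × cos 12.6° = 1e-06 × 111000 × 0.9759 ≈ 0.10833 m.
At 47.98°: 1e-06° × 111000 × cos 47.98° = 1e-06 × 111000 × 0.6694 ≈ 0.074302 m.
Ratio: 0.10833 / 0.074302 = cos 12.6° / cos 47.98° ≈ 1.4579.

1.46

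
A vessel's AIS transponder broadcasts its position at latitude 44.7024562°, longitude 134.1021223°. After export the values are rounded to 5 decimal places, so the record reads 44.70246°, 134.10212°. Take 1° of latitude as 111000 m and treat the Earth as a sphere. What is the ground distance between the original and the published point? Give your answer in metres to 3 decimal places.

Δlat = 44.7024562 − 44.70246 = -0.0000038°; Δlon = 134.1021223 − 134.10212 = +0.0000023°.
N–S: -0.0000038° × 111000 m/° = -0.4218 m.
East–west at this latitude: 0.0000023° × 111000 × cos 44.7025° ≈ 0.0000023 × 78895.4 = 0.181459 m.
Distance: √(0.4218² + 0.181459²) ≈ 0.459176 m.

0.459 metres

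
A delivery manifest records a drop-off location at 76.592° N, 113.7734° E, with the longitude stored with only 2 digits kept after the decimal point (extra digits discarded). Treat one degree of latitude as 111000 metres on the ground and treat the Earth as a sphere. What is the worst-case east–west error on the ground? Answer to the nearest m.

257 m

Truncating at 2 decimal places can drop up to a full unit in the last place, so the longitude may be off by as much as 0.01°.
One degree of longitude at 76.592° is 111000 × cos 76.592° ≈ 111000 × 0.2319 = 25739.1 m.
Maximum E–W displacement: 0.01 × 25739.1 = 257.391 m.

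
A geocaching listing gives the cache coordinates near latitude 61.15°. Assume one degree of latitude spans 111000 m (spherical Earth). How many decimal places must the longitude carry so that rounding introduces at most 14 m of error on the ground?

At 61.15° one degree of longitude covers 111000 × cos 61.15° ≈ 111000 × 0.4825 ≈ 53559.5 m.
Rounding to N decimal places gives at most 0.5 × 10⁻ᴺ degrees of error, i.e. 0.5 × 10⁻ᴺ × 53559.5 m.
Need 0.5 × 53559.5 × 10⁻ᴺ ≤ 14 → 10⁻ᴺ ≤ 5.228e-04, so N ≥ 3.28.
So 4 decimal places suffice (2.68 m); 3 would allow up to 26.8 m.

4 decimal places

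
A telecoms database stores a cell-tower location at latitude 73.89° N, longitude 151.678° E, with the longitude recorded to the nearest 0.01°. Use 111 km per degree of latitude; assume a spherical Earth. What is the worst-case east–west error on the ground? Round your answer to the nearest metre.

Rounding to 2 decimal places leaves the longitude within ±0.005° of the true value.
One degree of longitude at 73.89° is 111000 × cos 73.89° ≈ 111000 × 0.2775 = 30800.5 m.
Maximum E–W displacement: 0.005 × 30800.5 = 154.003 m.

154 metres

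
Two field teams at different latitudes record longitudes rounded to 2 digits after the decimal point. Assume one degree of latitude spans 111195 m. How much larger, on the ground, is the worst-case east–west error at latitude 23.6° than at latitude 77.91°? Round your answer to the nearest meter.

393 meters

Rounding to 2 decimal places leaves the longitude within ±0.005° of the true value.
Error at 23.6° = 0.005° × 111195 × cos 23.6° ≈ 555.98 × 0.9164 = 509.47 m.
Error at 77.91° = 0.005° × 111195 × cos 77.91° ≈ 555.98 × 0.2094 = 116.45 m.
Difference: 509.47 − 116.45 = 393.03 m.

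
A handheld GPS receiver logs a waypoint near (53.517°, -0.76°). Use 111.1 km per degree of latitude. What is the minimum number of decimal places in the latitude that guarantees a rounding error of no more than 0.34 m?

6

One degree of latitude covers 111100 m.
Rounding to N decimal places gives at most 0.5 × 10⁻ᴺ degrees of error, i.e. 0.5 × 10⁻ᴺ × 111100 m.
Setting 55550 × 10⁻ᴺ ≤ 0.34 gives 10ᴺ ≥ 1.634e+05, i.e. N ≥ 5.21.
So 6 decimal places suffice (0.0555 m); 5 would allow up to 0.555 m.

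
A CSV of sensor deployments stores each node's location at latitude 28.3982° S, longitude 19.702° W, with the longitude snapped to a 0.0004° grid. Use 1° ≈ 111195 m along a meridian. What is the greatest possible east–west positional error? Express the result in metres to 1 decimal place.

With a 0.0004° grid the true value lies within half a step, ±0.0004°/2 = ±0.0002°, of the stored one.
At latitude 28.3982° a degree of longitude spans 111195 m × cos 28.3982° = 111195 × 0.8797 ≈ 97814.2 m.
So at most 0.0002° × 97814.2 ≈ 19.5628 m east–west.

19.6 metres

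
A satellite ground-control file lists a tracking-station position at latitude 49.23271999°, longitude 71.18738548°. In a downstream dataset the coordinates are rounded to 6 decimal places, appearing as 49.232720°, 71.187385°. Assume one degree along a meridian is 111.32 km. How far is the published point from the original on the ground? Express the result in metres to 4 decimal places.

The latitude changed by -0.00000001° and the longitude by +0.00000048°.
N–S: -0.00000001° × 111320 m/° = -0.0011132 m.
E–W at 49.2327°: 0.00000048° × 111320 × cos 49.2327° = 0.00000048 × 111320 × 0.6530 ≈ 0.0348915 m.
Combined displacement = (0.0011132² + 0.0348915²)^½ ≈ 0.0349093 m.

0.0349 metres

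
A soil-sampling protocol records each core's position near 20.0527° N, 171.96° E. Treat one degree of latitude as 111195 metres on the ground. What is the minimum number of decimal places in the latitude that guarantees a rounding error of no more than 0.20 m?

6

One degree of latitude covers 111195 m.
Rounding to N decimal places gives at most 0.5 × 10⁻ᴺ degrees of error, i.e. 0.5 × 10⁻ᴺ × 111195 m.
Need 0.5 × 111195 × 10⁻ᴺ ≤ 0.20 → 10⁻ᴺ ≤ 3.597e-06, so N ≥ 5.44.
N = 5 would give 0.556 m (too coarse); N = 6 gives 0.0556 m ≤ 0.20 m.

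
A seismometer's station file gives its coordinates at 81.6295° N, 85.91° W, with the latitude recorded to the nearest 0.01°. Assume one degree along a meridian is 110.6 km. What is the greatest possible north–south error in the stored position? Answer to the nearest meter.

Rounding to 2 decimal places leaves the latitude within ±0.005° of the true value.
North–south distance: 0.005° × 110600 m/° = 553 m.

553 meters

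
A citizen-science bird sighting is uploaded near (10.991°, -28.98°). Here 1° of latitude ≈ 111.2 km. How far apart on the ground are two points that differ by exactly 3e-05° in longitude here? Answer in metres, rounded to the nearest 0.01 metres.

3.27 metres

3e-05° of longitude at 10.991° is 3e-05 × 111200 × cos 10.991° ≈ 3e-05 × 109160 = 3.27481 m.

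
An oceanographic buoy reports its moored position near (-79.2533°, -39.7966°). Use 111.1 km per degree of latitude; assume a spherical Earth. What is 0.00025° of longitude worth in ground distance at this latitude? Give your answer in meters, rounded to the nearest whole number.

5 meters

0.00025° of longitude at 79.2533° is 0.00025 × 111100 × cos 79.2533° ≈ 0.00025 × 20716.5 = 5.17913 m.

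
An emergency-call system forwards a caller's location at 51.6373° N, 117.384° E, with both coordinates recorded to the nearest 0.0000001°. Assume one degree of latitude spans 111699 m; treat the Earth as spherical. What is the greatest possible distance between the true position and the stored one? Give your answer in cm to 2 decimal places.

Rounding to 7 decimal places leaves each coordinate within ±5e-08° of the true value.
North–south component: 5e-08° × 111699 = 0.00558495 m.
Longitude error → 5e-08 × 111699 × cos 51.6373° = 5e-08 × 111699 × 0.6206 ≈ 0.00346623 m.
The two errors are perpendicular, so the maximum displacement is √(0.00558495² + 0.00346623²) ≈ 0.00657316 m.
That is 0.00657316 m = 0.65732 cm.

0.66 cm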